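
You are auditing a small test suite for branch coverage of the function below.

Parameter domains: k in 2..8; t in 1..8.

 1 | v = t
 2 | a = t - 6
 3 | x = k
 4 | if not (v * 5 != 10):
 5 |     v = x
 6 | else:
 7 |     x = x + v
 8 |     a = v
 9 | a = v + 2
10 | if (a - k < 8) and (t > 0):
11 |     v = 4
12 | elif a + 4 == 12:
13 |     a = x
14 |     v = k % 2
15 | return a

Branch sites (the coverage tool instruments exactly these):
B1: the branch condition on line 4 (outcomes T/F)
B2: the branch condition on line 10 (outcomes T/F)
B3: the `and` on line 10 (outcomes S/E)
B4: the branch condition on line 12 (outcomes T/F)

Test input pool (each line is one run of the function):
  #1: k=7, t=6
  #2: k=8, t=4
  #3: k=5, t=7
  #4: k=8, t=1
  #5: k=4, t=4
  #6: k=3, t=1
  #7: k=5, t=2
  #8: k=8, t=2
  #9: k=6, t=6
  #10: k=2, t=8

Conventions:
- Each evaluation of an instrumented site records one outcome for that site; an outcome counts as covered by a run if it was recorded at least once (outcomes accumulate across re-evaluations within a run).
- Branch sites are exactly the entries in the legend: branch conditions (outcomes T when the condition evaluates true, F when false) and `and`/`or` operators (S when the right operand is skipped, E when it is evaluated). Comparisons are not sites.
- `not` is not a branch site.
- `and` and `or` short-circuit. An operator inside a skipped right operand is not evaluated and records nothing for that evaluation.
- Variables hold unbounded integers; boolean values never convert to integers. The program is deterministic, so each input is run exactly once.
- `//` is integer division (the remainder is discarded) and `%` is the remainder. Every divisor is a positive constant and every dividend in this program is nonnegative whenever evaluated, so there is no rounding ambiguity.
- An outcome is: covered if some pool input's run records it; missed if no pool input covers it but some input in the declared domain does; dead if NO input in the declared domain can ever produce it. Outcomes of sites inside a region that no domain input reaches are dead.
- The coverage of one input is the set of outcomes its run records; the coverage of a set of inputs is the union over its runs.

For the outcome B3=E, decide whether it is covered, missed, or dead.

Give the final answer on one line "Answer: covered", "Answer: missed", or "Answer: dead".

B3=E is recorded by pool input(s) 1, 2, 3, 4, 5, 6, 7, 8, 9 -> covered

Answer: covered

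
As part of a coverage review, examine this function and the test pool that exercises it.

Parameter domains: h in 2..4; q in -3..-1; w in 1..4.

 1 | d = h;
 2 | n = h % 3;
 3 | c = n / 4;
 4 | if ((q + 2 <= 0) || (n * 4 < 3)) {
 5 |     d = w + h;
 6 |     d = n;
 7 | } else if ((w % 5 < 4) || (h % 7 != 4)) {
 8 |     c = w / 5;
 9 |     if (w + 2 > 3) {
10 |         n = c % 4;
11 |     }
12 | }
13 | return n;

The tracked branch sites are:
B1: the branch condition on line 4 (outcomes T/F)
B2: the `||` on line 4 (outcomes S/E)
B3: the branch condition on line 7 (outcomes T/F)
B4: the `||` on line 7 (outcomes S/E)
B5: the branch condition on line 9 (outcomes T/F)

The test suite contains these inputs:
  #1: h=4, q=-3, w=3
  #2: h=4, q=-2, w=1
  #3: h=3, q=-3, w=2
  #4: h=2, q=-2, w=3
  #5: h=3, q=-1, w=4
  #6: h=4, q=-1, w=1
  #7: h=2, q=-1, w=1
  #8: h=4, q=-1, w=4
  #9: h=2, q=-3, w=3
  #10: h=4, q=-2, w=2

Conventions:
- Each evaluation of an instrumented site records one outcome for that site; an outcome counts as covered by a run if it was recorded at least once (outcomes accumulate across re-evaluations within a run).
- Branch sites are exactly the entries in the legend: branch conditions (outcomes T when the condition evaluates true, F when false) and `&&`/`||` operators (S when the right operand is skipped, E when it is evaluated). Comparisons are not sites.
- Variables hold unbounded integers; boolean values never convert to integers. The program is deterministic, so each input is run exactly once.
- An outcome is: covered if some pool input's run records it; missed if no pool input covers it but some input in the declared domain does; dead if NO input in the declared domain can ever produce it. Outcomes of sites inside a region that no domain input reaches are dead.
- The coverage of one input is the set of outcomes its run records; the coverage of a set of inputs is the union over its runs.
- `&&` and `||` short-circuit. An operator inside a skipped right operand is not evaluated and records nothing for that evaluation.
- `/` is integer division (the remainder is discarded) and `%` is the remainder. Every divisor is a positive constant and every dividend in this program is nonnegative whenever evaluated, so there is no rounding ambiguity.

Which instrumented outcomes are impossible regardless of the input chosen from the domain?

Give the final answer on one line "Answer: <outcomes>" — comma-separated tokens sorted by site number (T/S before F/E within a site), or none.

exhaustive pass over the 36-input domain:
  reachable outcomes have witnesses, e.g. B1=T (e.g. h=2, q=-3, w=1), B1=F (e.g. h=2, q=-1, w=1), B2=S (e.g. h=2, q=-3, w=1), B2=E (e.g. h=2, q=-1, w=1)

Answer: none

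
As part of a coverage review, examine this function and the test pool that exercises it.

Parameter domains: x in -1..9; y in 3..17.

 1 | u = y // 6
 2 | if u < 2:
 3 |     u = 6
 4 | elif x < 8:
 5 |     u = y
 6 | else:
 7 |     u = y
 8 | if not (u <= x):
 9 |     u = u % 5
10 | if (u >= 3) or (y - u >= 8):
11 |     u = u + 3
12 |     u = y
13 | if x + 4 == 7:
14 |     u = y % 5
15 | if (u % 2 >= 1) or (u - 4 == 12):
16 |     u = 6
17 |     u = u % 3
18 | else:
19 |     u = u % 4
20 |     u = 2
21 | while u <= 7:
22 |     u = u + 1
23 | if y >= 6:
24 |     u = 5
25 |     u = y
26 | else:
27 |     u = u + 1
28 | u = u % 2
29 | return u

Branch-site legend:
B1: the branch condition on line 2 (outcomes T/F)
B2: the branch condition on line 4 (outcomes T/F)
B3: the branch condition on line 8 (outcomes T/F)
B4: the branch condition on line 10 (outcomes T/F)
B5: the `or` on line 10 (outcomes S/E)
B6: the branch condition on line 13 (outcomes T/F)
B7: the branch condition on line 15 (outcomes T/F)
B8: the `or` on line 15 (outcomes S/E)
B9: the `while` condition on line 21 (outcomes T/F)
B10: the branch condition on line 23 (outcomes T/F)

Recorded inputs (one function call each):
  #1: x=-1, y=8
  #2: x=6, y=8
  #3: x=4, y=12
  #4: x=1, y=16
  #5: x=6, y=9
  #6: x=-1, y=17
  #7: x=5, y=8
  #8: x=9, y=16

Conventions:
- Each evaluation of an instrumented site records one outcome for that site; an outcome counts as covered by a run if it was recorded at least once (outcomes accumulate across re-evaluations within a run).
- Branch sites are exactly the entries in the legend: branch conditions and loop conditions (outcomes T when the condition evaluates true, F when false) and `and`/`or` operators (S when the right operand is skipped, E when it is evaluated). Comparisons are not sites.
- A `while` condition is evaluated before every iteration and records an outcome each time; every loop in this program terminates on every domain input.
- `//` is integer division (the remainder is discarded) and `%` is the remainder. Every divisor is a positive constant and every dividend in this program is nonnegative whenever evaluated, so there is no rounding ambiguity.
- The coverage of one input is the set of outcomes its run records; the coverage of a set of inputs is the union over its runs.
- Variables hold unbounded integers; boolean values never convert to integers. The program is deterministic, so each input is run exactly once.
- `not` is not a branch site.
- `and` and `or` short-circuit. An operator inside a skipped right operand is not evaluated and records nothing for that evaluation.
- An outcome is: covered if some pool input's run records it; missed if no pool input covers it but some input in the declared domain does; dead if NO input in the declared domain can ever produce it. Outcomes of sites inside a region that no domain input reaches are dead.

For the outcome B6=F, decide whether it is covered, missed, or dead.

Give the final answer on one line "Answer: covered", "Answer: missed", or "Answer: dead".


B6=F is recorded by pool input(s) 1, 2, 3, 4, 5, 6, 7, 8 -> covered
Answer: covered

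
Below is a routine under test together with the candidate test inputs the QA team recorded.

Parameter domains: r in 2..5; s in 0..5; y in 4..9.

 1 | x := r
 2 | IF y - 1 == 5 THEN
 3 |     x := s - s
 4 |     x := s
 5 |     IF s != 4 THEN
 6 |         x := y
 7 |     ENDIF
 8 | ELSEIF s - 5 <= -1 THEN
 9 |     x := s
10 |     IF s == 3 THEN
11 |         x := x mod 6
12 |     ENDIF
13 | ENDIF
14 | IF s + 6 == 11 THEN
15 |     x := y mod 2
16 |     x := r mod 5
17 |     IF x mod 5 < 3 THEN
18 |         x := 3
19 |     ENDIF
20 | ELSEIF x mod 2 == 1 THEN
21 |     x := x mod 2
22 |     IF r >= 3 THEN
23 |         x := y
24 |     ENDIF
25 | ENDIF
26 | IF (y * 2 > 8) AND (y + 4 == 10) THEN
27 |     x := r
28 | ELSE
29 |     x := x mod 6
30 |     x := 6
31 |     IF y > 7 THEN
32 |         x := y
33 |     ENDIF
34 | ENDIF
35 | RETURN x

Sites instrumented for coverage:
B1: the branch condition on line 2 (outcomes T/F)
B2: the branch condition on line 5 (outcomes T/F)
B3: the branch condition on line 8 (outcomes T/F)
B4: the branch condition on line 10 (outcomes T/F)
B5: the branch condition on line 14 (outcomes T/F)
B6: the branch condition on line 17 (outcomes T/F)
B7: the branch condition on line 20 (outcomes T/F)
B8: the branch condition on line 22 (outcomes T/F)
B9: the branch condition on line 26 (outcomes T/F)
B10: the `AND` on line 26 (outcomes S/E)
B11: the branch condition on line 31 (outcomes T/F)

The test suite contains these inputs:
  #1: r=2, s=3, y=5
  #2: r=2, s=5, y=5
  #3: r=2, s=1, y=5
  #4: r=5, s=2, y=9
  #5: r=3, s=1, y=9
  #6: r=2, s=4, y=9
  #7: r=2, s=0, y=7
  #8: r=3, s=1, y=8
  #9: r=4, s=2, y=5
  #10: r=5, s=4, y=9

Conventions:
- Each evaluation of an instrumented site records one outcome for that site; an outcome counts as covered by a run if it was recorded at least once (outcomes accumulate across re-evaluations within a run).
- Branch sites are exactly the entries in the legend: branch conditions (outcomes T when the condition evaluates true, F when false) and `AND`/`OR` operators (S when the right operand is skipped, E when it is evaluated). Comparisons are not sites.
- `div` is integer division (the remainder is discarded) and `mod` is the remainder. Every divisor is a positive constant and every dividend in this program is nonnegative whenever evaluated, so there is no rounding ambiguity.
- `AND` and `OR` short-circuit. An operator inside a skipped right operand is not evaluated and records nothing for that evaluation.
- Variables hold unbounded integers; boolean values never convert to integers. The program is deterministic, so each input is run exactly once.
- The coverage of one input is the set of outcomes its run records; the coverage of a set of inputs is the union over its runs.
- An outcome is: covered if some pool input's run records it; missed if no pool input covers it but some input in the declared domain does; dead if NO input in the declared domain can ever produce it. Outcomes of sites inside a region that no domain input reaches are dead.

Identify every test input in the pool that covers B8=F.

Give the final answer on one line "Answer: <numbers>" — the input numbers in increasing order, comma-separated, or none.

input #1 (r=2, s=3, y=5): covers B8=F
input #2 (r=2, s=5, y=5): misses B8=F
input #3 (r=2, s=1, y=5): covers B8=F
input #4 (r=5, s=2, y=9): misses B8=F
input #5 (r=3, s=1, y=9): misses B8=F
input #6 (r=2, s=4, y=9): misses B8=F
input #7 (r=2, s=0, y=7): misses B8=F
input #8 (r=3, s=1, y=8): misses B8=F
input #9 (r=4, s=2, y=5): misses B8=F
input #10 (r=5, s=4, y=9): misses B8=F

Answer: 1, 3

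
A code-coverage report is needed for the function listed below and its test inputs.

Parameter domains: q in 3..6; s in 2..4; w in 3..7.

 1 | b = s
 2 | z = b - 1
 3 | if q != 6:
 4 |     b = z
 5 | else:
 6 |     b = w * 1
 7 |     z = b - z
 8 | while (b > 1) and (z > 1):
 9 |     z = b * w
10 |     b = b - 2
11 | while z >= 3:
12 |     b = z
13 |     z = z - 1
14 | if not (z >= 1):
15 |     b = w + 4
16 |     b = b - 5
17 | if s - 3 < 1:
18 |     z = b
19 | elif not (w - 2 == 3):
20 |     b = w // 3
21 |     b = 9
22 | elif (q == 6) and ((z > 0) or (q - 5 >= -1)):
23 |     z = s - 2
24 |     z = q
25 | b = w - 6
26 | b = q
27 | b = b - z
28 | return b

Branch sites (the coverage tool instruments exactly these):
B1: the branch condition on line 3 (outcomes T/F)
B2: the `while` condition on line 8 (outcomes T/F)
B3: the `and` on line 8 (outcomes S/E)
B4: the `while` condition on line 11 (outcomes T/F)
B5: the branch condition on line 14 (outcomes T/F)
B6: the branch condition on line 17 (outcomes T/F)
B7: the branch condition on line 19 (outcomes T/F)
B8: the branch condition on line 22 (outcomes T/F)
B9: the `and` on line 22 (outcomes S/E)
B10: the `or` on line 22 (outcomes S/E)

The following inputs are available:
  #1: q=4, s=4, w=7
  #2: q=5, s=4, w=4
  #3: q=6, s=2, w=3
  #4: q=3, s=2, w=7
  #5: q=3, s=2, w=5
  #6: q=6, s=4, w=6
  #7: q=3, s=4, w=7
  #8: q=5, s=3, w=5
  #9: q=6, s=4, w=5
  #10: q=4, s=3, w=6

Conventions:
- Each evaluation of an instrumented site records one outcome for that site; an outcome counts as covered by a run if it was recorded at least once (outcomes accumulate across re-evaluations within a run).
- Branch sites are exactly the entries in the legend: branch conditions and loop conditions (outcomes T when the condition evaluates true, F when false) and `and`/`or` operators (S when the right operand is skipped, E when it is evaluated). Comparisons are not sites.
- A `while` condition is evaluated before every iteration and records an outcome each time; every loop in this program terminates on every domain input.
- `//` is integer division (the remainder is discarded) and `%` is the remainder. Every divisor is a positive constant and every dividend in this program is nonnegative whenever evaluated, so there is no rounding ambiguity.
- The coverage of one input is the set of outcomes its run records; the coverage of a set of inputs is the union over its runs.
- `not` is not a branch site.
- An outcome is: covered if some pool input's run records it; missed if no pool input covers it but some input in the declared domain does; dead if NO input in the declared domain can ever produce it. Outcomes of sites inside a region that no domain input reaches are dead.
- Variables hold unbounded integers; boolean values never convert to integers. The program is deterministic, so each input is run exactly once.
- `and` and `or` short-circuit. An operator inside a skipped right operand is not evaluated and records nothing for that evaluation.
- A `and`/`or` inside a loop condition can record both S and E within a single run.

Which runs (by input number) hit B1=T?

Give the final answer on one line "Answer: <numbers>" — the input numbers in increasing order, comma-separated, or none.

input #1 (q=4, s=4, w=7): covers B1=T
input #2 (q=5, s=4, w=4): covers B1=T
input #3 (q=6, s=2, w=3): misses B1=T
input #4 (q=3, s=2, w=7): covers B1=T
input #5 (q=3, s=2, w=5): covers B1=T
input #6 (q=6, s=4, w=6): misses B1=T
input #7 (q=3, s=4, w=7): covers B1=T
input #8 (q=5, s=3, w=5): covers B1=T
input #9 (q=6, s=4, w=5): misses B1=T
input #10 (q=4, s=3, w=6): covers B1=T

Answer: 1, 2, 4, 5, 7, 8, 10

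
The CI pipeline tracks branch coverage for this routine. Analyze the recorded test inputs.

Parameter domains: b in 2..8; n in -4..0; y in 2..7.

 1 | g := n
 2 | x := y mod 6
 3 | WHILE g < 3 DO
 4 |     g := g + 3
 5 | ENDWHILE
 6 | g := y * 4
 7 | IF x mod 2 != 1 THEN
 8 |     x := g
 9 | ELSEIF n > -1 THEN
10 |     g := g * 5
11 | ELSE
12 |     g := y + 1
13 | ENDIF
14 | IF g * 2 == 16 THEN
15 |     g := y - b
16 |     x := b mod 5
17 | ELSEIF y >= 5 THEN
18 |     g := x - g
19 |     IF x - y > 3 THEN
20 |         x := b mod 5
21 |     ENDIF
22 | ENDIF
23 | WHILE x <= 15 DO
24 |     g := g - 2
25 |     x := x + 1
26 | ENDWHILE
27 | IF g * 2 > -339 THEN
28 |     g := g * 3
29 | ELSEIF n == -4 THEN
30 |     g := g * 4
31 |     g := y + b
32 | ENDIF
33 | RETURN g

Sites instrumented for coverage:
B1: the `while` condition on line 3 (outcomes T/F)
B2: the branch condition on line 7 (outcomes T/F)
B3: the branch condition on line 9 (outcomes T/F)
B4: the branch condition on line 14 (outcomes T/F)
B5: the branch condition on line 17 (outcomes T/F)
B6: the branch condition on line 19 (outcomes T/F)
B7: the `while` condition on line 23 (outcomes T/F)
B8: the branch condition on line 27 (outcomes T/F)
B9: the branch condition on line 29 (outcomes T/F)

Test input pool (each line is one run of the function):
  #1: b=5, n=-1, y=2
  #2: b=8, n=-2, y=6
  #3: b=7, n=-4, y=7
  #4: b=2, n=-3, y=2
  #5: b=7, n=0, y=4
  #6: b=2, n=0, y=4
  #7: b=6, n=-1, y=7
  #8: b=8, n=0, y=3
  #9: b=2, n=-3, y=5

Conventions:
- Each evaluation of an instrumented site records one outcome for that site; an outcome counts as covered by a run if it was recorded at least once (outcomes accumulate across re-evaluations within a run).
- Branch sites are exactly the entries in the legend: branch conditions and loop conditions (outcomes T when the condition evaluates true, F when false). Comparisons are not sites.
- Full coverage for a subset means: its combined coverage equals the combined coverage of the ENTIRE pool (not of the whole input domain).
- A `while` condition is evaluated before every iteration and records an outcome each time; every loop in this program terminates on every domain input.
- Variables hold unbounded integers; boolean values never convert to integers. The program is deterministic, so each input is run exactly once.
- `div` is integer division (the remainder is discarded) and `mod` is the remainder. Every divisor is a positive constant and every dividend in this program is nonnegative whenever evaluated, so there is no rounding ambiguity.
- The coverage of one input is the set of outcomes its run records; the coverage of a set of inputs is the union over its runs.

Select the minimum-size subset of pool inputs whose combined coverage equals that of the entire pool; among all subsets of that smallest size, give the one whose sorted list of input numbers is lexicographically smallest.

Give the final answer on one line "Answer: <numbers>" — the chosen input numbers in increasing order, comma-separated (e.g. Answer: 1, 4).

input #1, b=5, n=-1, y=2: outcomes B1=T, B1=F, B2=T, B4=T, B7=T, B7=F, B8=T
input #2, b=8, n=-2, y=6: outcomes B1=T, B1=F, B2=T, B4=F, B5=T, B6=T, B7=T, B7=F, B8=T
input #3, b=7, n=-4, y=7: outcomes B1=T, B1=F, B2=F, B3=F, B4=T, B7=T, B7=F, B8=T
input #4, b=2, n=-3, y=2: outcomes B1=T, B1=F, B2=T, B4=T, B7=T, B7=F, B8=T
input #5, b=7, n=0, y=4: outcomes B1=T, B1=F, B2=T, B4=F, B5=F, B7=F, B8=T
input #6, b=2, n=0, y=4: outcomes B1=T, B1=F, B2=T, B4=F, B5=F, B7=F, B8=T
input #7, b=6, n=-1, y=7: outcomes B1=T, B1=F, B2=F, B3=F, B4=T, B7=T, B7=F, B8=T
input #8, b=8, n=0, y=3: outcomes B1=T, B1=F, B2=F, B3=T, B4=F, B5=F, B7=T, B7=F, B8=T
input #9, b=2, n=-3, y=5: outcomes B1=T, B1=F, B2=F, B3=F, B4=F, B5=T, B6=F, B7=T, B7=F, B8=T
union over all inputs: B1=T, B1=F, B2=T, B2=F, B3=T, B3=F, B4=T, B4=F, B5=T, B5=F, B6=T, B6=F, B7=T, B7=F, B8=T (15 outcomes)
checked all size-1 subsets: none covers 15 outcomes (max 10/15)
checked all size-2 subsets: none covers 15 outcomes (max 12/15)
checked all size-3 subsets: none covers 15 outcomes (max 14/15)
size 4: inputs {1, 2, 8, 9} cover all 15 outcomes, and no lexicographically smaller subset of this size does

Answer: 1, 2, 8, 9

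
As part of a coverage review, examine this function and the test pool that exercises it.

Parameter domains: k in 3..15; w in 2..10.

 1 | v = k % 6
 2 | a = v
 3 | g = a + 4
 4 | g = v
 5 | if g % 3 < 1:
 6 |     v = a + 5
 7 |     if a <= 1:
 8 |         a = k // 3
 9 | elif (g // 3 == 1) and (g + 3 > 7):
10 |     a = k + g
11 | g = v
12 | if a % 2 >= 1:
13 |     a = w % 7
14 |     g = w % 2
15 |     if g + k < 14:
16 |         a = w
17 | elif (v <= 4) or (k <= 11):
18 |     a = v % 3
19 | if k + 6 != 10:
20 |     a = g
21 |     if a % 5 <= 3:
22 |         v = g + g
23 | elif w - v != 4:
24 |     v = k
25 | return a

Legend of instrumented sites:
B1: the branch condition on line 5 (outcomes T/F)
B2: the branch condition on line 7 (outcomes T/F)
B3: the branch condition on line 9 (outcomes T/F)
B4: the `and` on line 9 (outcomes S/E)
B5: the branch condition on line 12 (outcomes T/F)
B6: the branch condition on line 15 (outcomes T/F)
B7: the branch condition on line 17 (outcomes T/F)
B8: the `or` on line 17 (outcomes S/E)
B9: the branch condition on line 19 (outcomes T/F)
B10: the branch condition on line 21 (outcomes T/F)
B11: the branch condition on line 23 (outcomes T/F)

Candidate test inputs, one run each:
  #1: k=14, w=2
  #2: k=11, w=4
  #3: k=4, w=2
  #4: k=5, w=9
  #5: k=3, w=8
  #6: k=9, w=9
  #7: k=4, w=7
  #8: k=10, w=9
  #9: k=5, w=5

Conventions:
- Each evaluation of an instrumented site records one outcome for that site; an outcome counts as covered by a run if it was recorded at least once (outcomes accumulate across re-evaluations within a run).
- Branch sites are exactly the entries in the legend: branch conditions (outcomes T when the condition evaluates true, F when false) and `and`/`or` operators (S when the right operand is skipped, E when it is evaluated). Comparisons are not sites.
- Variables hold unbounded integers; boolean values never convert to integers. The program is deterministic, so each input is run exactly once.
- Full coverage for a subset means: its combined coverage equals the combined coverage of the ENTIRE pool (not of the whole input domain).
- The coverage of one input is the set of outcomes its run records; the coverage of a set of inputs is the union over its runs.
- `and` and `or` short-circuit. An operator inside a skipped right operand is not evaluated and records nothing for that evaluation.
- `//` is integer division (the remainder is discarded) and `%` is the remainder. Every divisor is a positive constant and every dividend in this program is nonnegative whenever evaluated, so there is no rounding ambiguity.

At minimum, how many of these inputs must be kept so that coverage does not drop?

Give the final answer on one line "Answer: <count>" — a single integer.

#1 (k=14, w=2) -> B1->F, B4->S, B3->F, B5->F, B8->S, B7->T, B9->T, B10->T; covered: B1=F, B3=F, B4=S, B5=F, B7=T, B8=S, B9=T, B10=T
#2 (k=11, w=4) -> B1->F, B4->E, B3->T, B5->F, B8->E, B7->T, B9->T, B10->T; covered: B1=F, B3=T, B4=E, B5=F, B7=T, B8=E, B9=T, B10=T
#3 (k=4, w=2) -> B1->F, B4->E, B3->F, B5->F, B8->S, B7->T, B9->F, B11->T; covered: B1=F, B3=F, B4=E, B5=F, B7=T, B8=S, B9=F, B11=T
#4 (k=5, w=9) -> B1->F, B4->E, B3->T, B5->F, B8->E, B7->T, B9->T, B10->T; covered: B1=F, B3=T, B4=E, B5=F, B7=T, B8=E, B9=T, B10=T
#5 (k=3, w=8) -> B1->T, B2->F, B5->T, B6->T, B9->T, B10->T; covered: B1=T, B2=F, B5=T, B6=T, B9=T, B10=T
#6 (k=9, w=9) -> B1->T, B2->F, B5->T, B6->T, B9->T, B10->T; covered: B1=T, B2=F, B5=T, B6=T, B9=T, B10=T
#7 (k=4, w=7) -> B1->F, B4->E, B3->F, B5->F, B8->S, B7->T, B9->F, B11->T; covered: B1=F, B3=F, B4=E, B5=F, B7=T, B8=S, B9=F, B11=T
#8 (k=10, w=9) -> B1->F, B4->E, B3->F, B5->F, B8->S, B7->T, B9->T, B10->F; covered: B1=F, B3=F, B4=E, B5=F, B7=T, B8=S, B9=T, B10=F
#9 (k=5, w=5) -> B1->F, B4->E, B3->T, B5->F, B8->E, B7->T, B9->T, B10->T; covered: B1=F, B3=T, B4=E, B5=F, B7=T, B8=E, B9=T, B10=T
together the pool reaches 18 outcomes: B1=T, B1=F, B2=F, B3=T, B3=F, B4=S, B4=E, B5=T, B5=F, B6=T, B7=T, B8=S, B8=E, B9=T, B9=F, B10=T, B10=F, B11=T
no size-1 subset reaches all 18 outcomes (best union: 8/18)
no size-2 subset reaches all 18 outcomes (best union: 14/18)
no size-3 subset reaches all 18 outcomes (best union: 16/18)
no size-4 subset reaches all 18 outcomes (best union: 17/18)
the canonical winner is {1, 2, 3, 5, 8}: size 5, full 18-outcome coverage, earliest index list among size-5 covers

Answer: 5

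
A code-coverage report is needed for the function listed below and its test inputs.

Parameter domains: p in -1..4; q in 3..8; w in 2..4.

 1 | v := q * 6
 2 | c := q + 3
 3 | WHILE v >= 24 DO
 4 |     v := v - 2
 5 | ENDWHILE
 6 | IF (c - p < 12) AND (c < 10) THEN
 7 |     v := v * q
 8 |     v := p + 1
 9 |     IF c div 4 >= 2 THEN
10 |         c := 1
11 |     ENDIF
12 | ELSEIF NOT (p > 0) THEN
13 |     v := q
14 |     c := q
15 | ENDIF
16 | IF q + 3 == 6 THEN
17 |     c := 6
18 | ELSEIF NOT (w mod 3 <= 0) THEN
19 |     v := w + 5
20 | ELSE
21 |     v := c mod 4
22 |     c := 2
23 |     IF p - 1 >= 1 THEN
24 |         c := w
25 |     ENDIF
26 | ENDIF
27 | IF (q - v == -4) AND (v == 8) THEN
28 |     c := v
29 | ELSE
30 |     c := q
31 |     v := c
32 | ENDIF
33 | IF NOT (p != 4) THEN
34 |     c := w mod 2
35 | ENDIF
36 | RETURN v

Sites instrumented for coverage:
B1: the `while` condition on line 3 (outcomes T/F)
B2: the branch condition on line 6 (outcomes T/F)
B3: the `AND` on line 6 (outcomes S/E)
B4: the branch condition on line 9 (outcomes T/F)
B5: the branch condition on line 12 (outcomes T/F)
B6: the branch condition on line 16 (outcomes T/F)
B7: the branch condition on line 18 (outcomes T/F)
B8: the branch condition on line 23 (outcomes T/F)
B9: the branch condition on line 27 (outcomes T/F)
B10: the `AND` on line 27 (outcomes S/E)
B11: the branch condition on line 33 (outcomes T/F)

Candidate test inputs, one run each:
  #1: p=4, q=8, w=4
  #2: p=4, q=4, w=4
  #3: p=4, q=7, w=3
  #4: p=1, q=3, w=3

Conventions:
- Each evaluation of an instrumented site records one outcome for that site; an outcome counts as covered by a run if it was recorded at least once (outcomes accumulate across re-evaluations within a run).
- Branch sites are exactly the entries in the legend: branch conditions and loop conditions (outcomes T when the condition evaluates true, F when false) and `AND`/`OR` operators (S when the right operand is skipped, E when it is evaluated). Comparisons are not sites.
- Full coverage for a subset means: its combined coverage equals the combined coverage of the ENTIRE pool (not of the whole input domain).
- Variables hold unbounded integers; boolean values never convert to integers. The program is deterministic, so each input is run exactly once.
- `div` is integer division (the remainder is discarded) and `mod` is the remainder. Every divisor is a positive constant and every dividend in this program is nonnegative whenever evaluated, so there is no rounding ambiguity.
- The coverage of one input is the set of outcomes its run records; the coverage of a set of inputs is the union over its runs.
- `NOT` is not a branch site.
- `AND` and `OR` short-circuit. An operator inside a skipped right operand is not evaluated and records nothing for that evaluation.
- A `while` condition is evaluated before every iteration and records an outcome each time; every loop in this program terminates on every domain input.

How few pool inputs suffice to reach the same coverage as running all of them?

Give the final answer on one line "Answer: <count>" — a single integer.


run #1 (p=4, q=8, w=4) records B1=T, B1=F, B2=F, B3=E, B5=F, B6=F, B7=T, B9=F, B10=S, B11=T
run #2 (p=4, q=4, w=4) records B1=T, B1=F, B2=T, B3=E, B4=F, B6=F, B7=T, B9=F, B10=S, B11=T
run #3 (p=4, q=7, w=3) records B1=T, B1=F, B2=F, B3=E, B5=F, B6=F, B7=F, B8=T, B9=F, B10=S, B11=T
run #4 (p=1, q=3, w=3) records B1=F, B2=T, B3=E, B4=F, B6=T, B9=F, B10=S, B11=F
pool-wide coverage (16 outcomes): B1=T, B1=F, B2=T, B2=F, B3=E, B4=F, B5=F, B6=T, B6=F, B7=T, B7=F, B8=T, B9=F, B10=S, B11=T, B11=F
every size-1 subset falls short of the 16 outcomes (best: 11/16)
every size-2 subset falls short of the 16 outcomes (best: 15/16)
size 3: inputs {1, 3, 4} cover all 16 outcomes, and no lexicographically smaller subset of this size does
Answer: 3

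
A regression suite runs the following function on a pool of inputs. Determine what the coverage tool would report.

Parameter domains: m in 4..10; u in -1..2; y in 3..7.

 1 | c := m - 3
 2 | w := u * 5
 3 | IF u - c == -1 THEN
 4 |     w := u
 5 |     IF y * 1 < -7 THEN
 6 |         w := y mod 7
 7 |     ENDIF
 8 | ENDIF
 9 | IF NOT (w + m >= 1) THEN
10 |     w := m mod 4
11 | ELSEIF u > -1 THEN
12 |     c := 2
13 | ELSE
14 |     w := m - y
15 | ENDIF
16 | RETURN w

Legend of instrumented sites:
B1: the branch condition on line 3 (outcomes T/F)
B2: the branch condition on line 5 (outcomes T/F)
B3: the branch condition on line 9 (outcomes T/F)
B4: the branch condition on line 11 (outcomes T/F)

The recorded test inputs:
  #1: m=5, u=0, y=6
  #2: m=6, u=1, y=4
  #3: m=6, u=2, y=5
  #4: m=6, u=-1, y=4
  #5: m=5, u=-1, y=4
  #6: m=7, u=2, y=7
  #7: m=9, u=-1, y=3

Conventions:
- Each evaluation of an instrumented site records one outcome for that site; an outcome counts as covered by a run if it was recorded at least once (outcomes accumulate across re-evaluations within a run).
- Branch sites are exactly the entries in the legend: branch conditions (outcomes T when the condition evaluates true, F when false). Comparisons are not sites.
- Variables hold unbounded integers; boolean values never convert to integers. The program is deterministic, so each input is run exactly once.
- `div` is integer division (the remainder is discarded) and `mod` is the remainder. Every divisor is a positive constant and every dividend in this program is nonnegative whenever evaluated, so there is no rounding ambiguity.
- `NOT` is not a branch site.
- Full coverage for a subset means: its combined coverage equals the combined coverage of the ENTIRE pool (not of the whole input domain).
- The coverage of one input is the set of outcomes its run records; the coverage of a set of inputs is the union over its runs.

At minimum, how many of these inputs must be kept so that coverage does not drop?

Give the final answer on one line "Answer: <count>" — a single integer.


input #1, m=5, u=0, y=6: outcomes B1=F, B3=F, B4=T
input #2, m=6, u=1, y=4: outcomes B1=F, B3=F, B4=T
input #3, m=6, u=2, y=5: outcomes B1=T, B2=F, B3=F, B4=T
input #4, m=6, u=-1, y=4: outcomes B1=F, B3=F, B4=F
input #5, m=5, u=-1, y=4: outcomes B1=F, B3=T
input #6, m=7, u=2, y=7: outcomes B1=F, B3=F, B4=T
input #7, m=9, u=-1, y=3: outcomes B1=F, B3=F, B4=F
pool-wide coverage (7 outcomes): B1=T, B1=F, B2=F, B3=T, B3=F, B4=T, B4=F
checked all size-1 subsets: none covers 7 outcomes (max 4/7)
checked all size-2 subsets: none covers 7 outcomes (max 6/7)
the canonical winner is {3, 4, 5}: size 3, full 7-outcome coverage, earliest index list among size-3 covers
Answer: 3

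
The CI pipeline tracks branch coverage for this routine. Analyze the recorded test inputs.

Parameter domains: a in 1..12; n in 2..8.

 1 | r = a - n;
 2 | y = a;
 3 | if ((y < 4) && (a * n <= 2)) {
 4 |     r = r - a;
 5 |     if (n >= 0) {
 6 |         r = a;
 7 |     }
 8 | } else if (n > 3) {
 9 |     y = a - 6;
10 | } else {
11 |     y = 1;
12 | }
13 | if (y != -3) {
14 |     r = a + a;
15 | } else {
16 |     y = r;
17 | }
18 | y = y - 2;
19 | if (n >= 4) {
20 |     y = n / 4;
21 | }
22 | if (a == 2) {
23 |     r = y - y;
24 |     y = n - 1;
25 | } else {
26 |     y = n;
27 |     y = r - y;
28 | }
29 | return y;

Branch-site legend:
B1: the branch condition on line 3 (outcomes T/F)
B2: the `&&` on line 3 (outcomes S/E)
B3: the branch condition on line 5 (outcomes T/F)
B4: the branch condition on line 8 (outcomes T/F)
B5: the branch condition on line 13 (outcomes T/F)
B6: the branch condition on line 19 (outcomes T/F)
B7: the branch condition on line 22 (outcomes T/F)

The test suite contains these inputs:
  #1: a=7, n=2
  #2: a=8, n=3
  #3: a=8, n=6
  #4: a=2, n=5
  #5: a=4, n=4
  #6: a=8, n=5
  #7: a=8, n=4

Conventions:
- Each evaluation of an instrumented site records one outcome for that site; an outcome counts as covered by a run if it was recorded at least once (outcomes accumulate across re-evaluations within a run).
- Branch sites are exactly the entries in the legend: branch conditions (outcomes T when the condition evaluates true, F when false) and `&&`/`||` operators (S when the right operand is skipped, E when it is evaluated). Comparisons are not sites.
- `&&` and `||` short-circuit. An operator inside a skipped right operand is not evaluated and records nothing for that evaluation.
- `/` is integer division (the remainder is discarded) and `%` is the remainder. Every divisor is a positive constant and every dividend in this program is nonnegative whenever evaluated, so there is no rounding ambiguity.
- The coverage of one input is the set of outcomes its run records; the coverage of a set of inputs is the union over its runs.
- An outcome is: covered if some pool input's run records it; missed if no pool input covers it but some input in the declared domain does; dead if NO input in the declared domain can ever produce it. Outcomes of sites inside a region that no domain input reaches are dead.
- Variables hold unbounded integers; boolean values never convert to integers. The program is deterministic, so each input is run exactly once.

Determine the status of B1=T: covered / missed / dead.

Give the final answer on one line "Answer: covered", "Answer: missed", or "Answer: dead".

no pool input records B1=T
but domain input (a=1, n=2) does record it -> reachable, so missed

Answer: missed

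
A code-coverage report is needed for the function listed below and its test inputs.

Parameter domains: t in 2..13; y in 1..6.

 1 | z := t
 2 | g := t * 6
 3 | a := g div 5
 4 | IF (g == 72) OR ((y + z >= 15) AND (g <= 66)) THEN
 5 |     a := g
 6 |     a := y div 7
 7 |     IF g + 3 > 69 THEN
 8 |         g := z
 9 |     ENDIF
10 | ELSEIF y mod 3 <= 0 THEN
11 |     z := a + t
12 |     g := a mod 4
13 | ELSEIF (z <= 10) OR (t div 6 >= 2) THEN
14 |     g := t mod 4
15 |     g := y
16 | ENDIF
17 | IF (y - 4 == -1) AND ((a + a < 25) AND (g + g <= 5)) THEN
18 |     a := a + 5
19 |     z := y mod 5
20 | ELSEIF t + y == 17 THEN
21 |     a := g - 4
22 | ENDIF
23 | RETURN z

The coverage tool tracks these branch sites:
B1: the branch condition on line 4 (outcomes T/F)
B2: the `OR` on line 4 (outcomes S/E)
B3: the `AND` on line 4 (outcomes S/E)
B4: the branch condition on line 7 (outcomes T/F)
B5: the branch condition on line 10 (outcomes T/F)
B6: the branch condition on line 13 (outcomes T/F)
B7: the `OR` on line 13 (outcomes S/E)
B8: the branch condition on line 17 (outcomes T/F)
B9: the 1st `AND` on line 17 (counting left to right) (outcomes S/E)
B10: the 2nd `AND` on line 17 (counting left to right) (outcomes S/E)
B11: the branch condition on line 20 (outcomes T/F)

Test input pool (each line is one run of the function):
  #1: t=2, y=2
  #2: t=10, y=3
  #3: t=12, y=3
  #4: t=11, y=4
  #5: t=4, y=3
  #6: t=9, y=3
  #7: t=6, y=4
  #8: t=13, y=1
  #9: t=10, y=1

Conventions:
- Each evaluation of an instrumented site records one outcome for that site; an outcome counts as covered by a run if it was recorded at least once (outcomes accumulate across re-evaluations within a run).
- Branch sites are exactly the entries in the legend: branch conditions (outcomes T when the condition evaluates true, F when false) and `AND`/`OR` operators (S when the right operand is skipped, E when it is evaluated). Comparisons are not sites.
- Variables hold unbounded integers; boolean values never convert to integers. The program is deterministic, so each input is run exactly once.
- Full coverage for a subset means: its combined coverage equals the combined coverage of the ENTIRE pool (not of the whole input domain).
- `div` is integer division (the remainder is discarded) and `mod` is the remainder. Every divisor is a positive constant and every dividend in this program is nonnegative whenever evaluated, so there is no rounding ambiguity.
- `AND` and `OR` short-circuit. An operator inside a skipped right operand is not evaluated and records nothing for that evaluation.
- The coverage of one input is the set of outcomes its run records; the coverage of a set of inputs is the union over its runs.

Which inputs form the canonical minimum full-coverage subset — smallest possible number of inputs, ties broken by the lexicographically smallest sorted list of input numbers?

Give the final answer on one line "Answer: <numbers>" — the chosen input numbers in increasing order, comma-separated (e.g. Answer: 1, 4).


input #1 (t=2, y=2): covers B1=F, B2=E, B3=S, B5=F, B6=T, B7=S, B8=F, B9=S, B11=F
input #2 (t=10, y=3): covers B1=F, B2=E, B3=S, B5=T, B8=T, B9=E, B10=E
input #3 (t=12, y=3): covers B1=T, B2=S, B4=T, B8=F, B9=E, B10=E, B11=F
input #4 (t=11, y=4): covers B1=T, B2=E, B3=E, B4=F, B8=F, B9=S, B11=F
input #5 (t=4, y=3): covers B1=F, B2=E, B3=S, B5=T, B8=T, B9=E, B10=E
input #6 (t=9, y=3): covers B1=F, B2=E, B3=S, B5=T, B8=T, B9=E, B10=E
input #7 (t=6, y=4): covers B1=F, B2=E, B3=S, B5=F, B6=T, B7=S, B8=F, B9=S, B11=F
input #8 (t=13, y=1): covers B1=F, B2=E, B3=S, B5=F, B6=T, B7=E, B8=F, B9=S, B11=F
input #9 (t=10, y=1): covers B1=F, B2=E, B3=S, B5=F, B6=T, B7=S, B8=F, B9=S, B11=F
pool-wide coverage (19 outcomes): B1=T, B1=F, B2=S, B2=E, B3=S, B3=E, B4=T, B4=F, B5=T, B5=F, B6=T, B7=S, B7=E, B8=T, B8=F, B9=S, B9=E, B10=E, B11=F
no size-1 subset reaches all 19 outcomes (best union: 9/19)
no size-2 subset reaches all 19 outcomes (best union: 14/19)
no size-3 subset reaches all 19 outcomes (best union: 16/19)
no size-4 subset reaches all 19 outcomes (best union: 18/19)
size 5: inputs {1, 2, 3, 4, 8} cover all 19 outcomes, and no lexicographically smaller subset of this size does
Answer: 1, 2, 3, 4, 8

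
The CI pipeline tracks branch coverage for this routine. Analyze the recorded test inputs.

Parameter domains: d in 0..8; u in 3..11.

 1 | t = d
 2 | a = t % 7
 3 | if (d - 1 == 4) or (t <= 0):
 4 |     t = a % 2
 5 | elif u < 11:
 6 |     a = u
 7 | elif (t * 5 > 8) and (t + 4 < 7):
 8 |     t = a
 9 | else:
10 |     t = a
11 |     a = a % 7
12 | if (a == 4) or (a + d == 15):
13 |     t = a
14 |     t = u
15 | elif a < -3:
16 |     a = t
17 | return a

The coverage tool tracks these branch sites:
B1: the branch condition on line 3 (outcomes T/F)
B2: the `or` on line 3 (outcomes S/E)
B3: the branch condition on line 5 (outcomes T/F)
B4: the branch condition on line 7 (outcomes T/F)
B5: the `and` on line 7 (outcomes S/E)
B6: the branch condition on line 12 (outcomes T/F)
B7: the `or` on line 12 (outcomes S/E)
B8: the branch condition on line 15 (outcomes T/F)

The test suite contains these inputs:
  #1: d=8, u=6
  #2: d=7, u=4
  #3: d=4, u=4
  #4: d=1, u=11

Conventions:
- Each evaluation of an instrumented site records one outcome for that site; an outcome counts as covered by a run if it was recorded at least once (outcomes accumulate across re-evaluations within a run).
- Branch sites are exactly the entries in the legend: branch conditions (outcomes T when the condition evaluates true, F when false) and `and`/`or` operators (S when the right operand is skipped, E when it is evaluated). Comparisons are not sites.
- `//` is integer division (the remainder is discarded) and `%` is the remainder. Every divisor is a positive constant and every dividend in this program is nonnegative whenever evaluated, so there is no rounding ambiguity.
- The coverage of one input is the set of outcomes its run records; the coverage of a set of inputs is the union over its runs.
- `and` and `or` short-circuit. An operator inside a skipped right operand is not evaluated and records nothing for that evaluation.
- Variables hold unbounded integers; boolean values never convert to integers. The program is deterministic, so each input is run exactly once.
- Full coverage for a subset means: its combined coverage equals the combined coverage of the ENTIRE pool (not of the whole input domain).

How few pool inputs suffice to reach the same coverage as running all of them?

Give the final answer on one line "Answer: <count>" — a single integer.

input #1 (d=8, u=6): events B2->E, B1->F, B3->T, B7->E, B6->F, B8->F; covers B1=F, B2=E, B3=T, B6=F, B7=E, B8=F
input #2 (d=7, u=4): events B2->E, B1->F, B3->T, B7->S, B6->T; covers B1=F, B2=E, B3=T, B6=T, B7=S
input #3 (d=4, u=4): events B2->E, B1->F, B3->T, B7->S, B6->T; covers B1=F, B2=E, B3=T, B6=T, B7=S
input #4 (d=1, u=11): events B2->E, B1->F, B3->F, B5->S, B4->F, B7->E, B6->F, B8->F; covers B1=F, B2=E, B3=F, B4=F, B5=S, B6=F, B7=E, B8=F
union over all inputs: B1=F, B2=E, B3=T, B3=F, B4=F, B5=S, B6=T, B6=F, B7=S, B7=E, B8=F (11 outcomes)
size 1 is not enough: best union over all size-1 subsets is 8/11
inputs {2, 4} (size 2) cover everything; no size-2 subset with a lexicographically smaller index list covers all 11

Answer: 2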